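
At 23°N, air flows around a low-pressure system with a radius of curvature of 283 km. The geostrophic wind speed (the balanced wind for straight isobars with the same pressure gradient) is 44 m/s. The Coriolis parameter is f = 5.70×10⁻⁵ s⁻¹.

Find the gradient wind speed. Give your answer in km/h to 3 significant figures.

71.2 km/h

Around a low, centrifugal force acts outward with Coriolis, so pressure-gradient force balances both:
(1/ρ)|∂P/∂n| = fV + V²/R  →  V² + fR·V − fR·V_g = 0
With fR = 5.70×10⁻⁵ × 283×10³ m = 16.1 m/s:
V = [−fR + √((fR)² + 4 fR V_g)]/2 = [−16.1 + √(16.1² + 4×16.1×44)]/2 = 19.8 m/s
Subgeostrophic (V < V_g = 44 m/s), as expected around a low.
Converting: 19.8 m/s × 3.6 = 71.2 km/h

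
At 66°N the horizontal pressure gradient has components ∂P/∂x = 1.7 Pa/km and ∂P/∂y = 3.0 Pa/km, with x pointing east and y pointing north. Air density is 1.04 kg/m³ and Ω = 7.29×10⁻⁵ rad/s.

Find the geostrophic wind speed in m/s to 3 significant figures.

Coriolis parameter at 66°N:
f = 2Ω sin φ = 2 × 7.29×10⁻⁵ × sin 66° = 1.33×10⁻⁴ s⁻¹
Component geostrophic relations (x east, y north):
u_g = −(1/(fρ)) ∂P/∂y,  v_g = (1/(fρ)) ∂P/∂x
u_g = −(3.0×10⁻³)/(1.33×10⁻⁴ × 1.04) = −21.7 m/s;  v_g = (1.7×10⁻³)/(1.33×10⁻⁴ × 1.04) = 12.3 m/s
|V_g| = √(u_g² + v_g²) = 24.9 m/s

24.9 m/s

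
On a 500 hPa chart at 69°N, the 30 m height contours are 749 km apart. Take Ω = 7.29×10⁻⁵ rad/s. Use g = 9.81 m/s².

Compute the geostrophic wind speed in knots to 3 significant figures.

Coriolis parameter at 69°N:
f = 2Ω sin φ = 2 × 7.29×10⁻⁵ × sin 69° = 1.36×10⁻⁴ s⁻¹
Height gradient: |∂Z/∂n| = 30 m / 749000 m = 4.01×10⁻⁵
On a pressure surface, geostrophic balance gives V_g = (g/f)|∂Z/∂n|:
V_g = 9.81 × 4.01×10⁻⁵ / 1.36×10⁻⁴ = 2.89 m/s
Converting: 2.89 m/s × 1.944 = 5.61 knots

5.61 knots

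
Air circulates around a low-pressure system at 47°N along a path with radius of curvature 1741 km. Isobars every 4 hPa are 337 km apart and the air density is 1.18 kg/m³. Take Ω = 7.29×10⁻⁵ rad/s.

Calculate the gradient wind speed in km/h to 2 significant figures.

Coriolis parameter at 47°N:
f = 2Ω sin φ = 2 × 7.29×10⁻⁵ × sin 47° = 1.07×10⁻⁴ s⁻¹
Pressure gradient: |∂P/∂n| = 400 Pa / 337000 m = 1.19×10⁻³ Pa/m
Geostrophic speed: V_g = |∂P/∂n|/(fρ) = 1.19×10⁻³/(1.07×10⁻⁴ × 1.18) = 9.43 m/s
Around a low, centrifugal force acts outward with Coriolis, so pressure-gradient force balances both:
(1/ρ)|∂P/∂n| = fV + V²/R  →  V² + fR·V − fR·V_g = 0
With fR = 1.07×10⁻⁴ × 1741×10³ m = 186 m/s:
V = [−fR + √((fR)² + 4 fR V_g)]/2 = [−186 + √(186² + 4×186×9.43)]/2 = 9 m/s
Subgeostrophic (V < V_g = 9.43 m/s), as expected around a low.
Converting: 9 m/s × 3.6 = 32 km/h

32 km/h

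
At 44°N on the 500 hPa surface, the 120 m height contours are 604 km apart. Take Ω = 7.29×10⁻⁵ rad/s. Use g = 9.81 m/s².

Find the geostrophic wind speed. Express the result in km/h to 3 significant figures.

69.3 km/h

Coriolis parameter at 44°N:
f = 2Ω sin φ = 2 × 7.29×10⁻⁵ × sin 44° = 1.01×10⁻⁴ s⁻¹
Height gradient: |∂Z/∂n| = 120 m / 604000 m = 1.99×10⁻⁴
On a pressure surface, geostrophic balance gives V_g = (g/f)|∂Z/∂n|:
V_g = 9.81 × 1.99×10⁻⁴ / 1.01×10⁻⁴ = 19.2 m/s
Converting: 19.2 m/s × 3.6 = 69.3 km/h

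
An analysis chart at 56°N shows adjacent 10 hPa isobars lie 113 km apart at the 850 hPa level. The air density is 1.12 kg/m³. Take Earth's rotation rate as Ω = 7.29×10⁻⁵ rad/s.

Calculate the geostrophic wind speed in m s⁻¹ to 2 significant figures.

Coriolis parameter at 56°N:
f = 2Ω sin φ = 2 × 7.29×10⁻⁵ × sin 56° = 1.21×10⁻⁴ s⁻¹
Pressure gradient: |∂P/∂n| = 1000 Pa / 113000 m = 8.85×10⁻³ Pa/m
Geostrophic balance (pressure-gradient force = Coriolis force):
V_g = (1/(fρ)) |∂P/∂n| = 8.85×10⁻³ / (1.21×10⁻⁴ × 1.12) = 65.4 m/s

65 m s⁻¹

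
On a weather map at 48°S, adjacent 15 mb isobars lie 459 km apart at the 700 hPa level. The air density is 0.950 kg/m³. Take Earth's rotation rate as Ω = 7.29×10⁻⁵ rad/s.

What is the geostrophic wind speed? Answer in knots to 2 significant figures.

Coriolis parameter at 48°S:
f = 2Ω sin φ = 2 × 7.29×10⁻⁵ × sin 48° = 1.08×10⁻⁴ s⁻¹
Pressure gradient: |∂P/∂n| = 1500 Pa / 459000 m = 3.27×10⁻³ Pa/m
Geostrophic balance (pressure-gradient force = Coriolis force):
V_g = (1/(fρ)) |∂P/∂n| = 3.27×10⁻³ / (1.08×10⁻⁴ × 0.950) = 31.7 m/s
Converting: 31.7 m/s × 1.944 = 62 knots

62 knots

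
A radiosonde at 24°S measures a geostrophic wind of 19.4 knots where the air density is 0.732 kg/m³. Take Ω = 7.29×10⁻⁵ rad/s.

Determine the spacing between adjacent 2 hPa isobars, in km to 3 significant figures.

Coriolis parameter at 24°S:
f = 2Ω sin φ = 2 × 7.29×10⁻⁵ × sin 24° = 5.93×10⁻⁵ s⁻¹
Wind speed in SI: 19.4 knots = 9.98 m/s
Geostrophic balance rearranged: |∂P/∂n| = f ρ V_g
|∂P/∂n| = 5.93×10⁻⁵ × 0.732 × 9.98 = 4.33×10⁻⁴ Pa/m
Isobar spacing: Δn = ΔP/|∂P/∂n| = 200 Pa / 4.33×10⁻⁴ Pa/m = 461645 m ≈ 462 km

462 km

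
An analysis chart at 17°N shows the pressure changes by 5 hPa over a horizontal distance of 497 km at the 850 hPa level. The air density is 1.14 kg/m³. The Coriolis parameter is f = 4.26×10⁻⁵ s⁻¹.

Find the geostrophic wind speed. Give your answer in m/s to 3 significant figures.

20.7 m/s

Pressure gradient: |∂P/∂n| = 500 Pa / 497000 m = 1.01×10⁻³ Pa/m
Geostrophic balance (pressure-gradient force = Coriolis force):
V_g = (1/(fρ)) |∂P/∂n| = 1.01×10⁻³ / (4.26×10⁻⁵ × 1.14) = 20.7 m/s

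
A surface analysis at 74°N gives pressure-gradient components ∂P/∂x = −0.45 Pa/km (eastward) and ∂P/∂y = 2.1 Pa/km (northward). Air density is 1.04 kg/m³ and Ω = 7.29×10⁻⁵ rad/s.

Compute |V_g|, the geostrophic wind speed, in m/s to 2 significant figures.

15 m/s

Coriolis parameter at 74°N:
f = 2Ω sin φ = 2 × 7.29×10⁻⁵ × sin 74° = 1.40×10⁻⁴ s⁻¹
Component geostrophic relations (x east, y north):
u_g = −(1/(fρ)) ∂P/∂y,  v_g = (1/(fρ)) ∂P/∂x
u_g = −(2.1×10⁻³)/(1.40×10⁻⁴ × 1.04) = −14.4 m/s;  v_g = (−0.45×10⁻³)/(1.40×10⁻⁴ × 1.04) = −3.09 m/s
|V_g| = √(u_g² + v_g²) = 14.7 m/s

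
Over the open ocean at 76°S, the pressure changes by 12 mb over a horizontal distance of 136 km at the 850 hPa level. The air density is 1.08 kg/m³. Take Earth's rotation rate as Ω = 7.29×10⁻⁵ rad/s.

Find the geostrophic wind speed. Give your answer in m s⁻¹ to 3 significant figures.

57.8 m s⁻¹

Coriolis parameter at 76°S:
f = 2Ω sin φ = 2 × 7.29×10⁻⁵ × sin 76° = 1.41×10⁻⁴ s⁻¹
Pressure gradient: |∂P/∂n| = 1200 Pa / 136000 m = 8.82×10⁻³ Pa/m
Geostrophic balance (pressure-gradient force = Coriolis force):
V_g = (1/(fρ)) |∂P/∂n| = 8.82×10⁻³ / (1.41×10⁻⁴ × 1.08) = 57.8 m/s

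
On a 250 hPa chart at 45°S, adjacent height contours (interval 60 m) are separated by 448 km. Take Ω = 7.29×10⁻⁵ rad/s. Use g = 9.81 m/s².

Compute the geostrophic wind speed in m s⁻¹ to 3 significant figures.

Coriolis parameter at 45°S:
f = 2Ω sin φ = 2 × 7.29×10⁻⁵ × sin 45° = 1.03×10⁻⁴ s⁻¹
Height gradient: |∂Z/∂n| = 60 m / 448000 m = 1.34×10⁻⁴
On a pressure surface, geostrophic balance gives V_g = (g/f)|∂Z/∂n|:
V_g = 9.81 × 1.34×10⁻⁴ / 1.03×10⁻⁴ = 12.7 m/s

12.7 m s⁻¹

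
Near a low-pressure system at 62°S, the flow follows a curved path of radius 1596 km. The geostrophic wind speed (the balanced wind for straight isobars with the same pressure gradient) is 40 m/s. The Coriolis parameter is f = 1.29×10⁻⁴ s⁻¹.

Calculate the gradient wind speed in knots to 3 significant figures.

66.7 knots

Around a low, centrifugal force acts outward with Coriolis, so pressure-gradient force balances both:
(1/ρ)|∂P/∂n| = fV + V²/R  →  V² + fR·V − fR·V_g = 0
With fR = 1.29×10⁻⁴ × 1596×10³ m = 206 m/s:
V = [−fR + √((fR)² + 4 fR V_g)]/2 = [−206 + √(206² + 4×206×40)]/2 = 34.3 m/s
Subgeostrophic (V < V_g = 40 m/s), as expected around a low.
Converting: 34.3 m/s × 1.944 = 66.7 knots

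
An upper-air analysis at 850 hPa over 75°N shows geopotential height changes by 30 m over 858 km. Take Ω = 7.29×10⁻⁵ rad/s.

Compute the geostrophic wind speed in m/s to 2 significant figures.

Coriolis parameter at 75°N:
f = 2Ω sin φ = 2 × 7.29×10⁻⁵ × sin 75° = 1.41×10⁻⁴ s⁻¹
Height gradient: |∂Z/∂n| = 30 m / 858000 m = 3.50×10⁻⁵
On a pressure surface, geostrophic balance gives V_g = (g/f)|∂Z/∂n|:
V_g = 9.81 × 3.50×10⁻⁵ / 1.41×10⁻⁴ = 2.44 m/s

2.4 m/s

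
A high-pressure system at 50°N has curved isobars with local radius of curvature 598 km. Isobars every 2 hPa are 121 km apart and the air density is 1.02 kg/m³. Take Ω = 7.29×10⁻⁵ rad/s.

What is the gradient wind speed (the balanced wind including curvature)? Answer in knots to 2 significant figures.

41 knots

Coriolis parameter at 50°N:
f = 2Ω sin φ = 2 × 7.29×10⁻⁵ × sin 50° = 1.12×10⁻⁴ s⁻¹
Pressure gradient: |∂P/∂n| = 200 Pa / 121000 m = 1.65×10⁻³ Pa/m
Geostrophic speed: V_g = |∂P/∂n|/(fρ) = 1.65×10⁻³/(1.12×10⁻⁴ × 1.02) = 14.5 m/s
Around a high, pressure-gradient force acts outward with centrifugal, so Coriolis balances both:
fV = (1/ρ)|∂P/∂n| + V²/R  →  V² − fR·V + fR·V_g = 0
With fR = 1.12×10⁻⁴ × 598×10³ m = 66.8 m/s:
V = [fR − √((fR)² − 4 fR V_g)]/2 = [66.8 − √(66.8² − 4×66.8×14.5)]/2 = 21.3 m/s
Supergeostrophic (V > V_g = 14.5 m/s), as expected around a high.
Converting: 21.3 m/s × 1.944 = 41 knots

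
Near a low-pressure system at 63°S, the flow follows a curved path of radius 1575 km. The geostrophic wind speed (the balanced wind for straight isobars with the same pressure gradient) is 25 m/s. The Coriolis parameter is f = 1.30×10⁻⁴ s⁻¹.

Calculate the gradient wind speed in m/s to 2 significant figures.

23 m/s

Around a low, centrifugal force acts outward with Coriolis, so pressure-gradient force balances both:
(1/ρ)|∂P/∂n| = fV + V²/R  →  V² + fR·V − fR·V_g = 0
With fR = 1.30×10⁻⁴ × 1575×10³ m = 205 m/s:
V = [−fR + √((fR)² + 4 fR V_g)]/2 = [−205 + √(205² + 4×205×25)]/2 = 22.5 m/s
Subgeostrophic (V < V_g = 25 m/s), as expected around a low.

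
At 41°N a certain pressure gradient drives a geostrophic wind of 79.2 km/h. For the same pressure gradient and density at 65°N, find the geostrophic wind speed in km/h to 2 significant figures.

57 km/h

With the same pressure gradient and density, V_g ∝ 1/f ∝ 1/sin φ.
V₂ = V₁ · sin φ₁ / sin φ₂ = 79.2 × sin 41° / sin 65°
V₂ = 79.2 × 0.6561/0.9063 = 57 km/h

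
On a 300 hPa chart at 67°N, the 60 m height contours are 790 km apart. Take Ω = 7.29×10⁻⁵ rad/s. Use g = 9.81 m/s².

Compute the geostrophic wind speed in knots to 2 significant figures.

11 knots

Coriolis parameter at 67°N:
f = 2Ω sin φ = 2 × 7.29×10⁻⁵ × sin 67° = 1.34×10⁻⁴ s⁻¹
Height gradient: |∂Z/∂n| = 60 m / 790000 m = 7.59×10⁻⁵
On a pressure surface, geostrophic balance gives V_g = (g/f)|∂Z/∂n|:
V_g = 9.81 × 7.59×10⁻⁵ / 1.34×10⁻⁴ = 5.55 m/s
Converting: 5.55 m/s × 1.944 = 11 knots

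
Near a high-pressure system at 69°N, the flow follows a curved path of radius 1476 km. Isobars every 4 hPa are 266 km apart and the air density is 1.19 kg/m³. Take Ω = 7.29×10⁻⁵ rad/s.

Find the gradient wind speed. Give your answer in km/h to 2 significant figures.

35 km/h

Coriolis parameter at 69°N:
f = 2Ω sin φ = 2 × 7.29×10⁻⁵ × sin 69° = 1.36×10⁻⁴ s⁻¹
Pressure gradient: |∂P/∂n| = 400 Pa / 266000 m = 1.50×10⁻³ Pa/m
Geostrophic speed: V_g = |∂P/∂n|/(fρ) = 1.50×10⁻³/(1.36×10⁻⁴ × 1.19) = 9.28 m/s
Around a high, pressure-gradient force acts outward with centrifugal, so Coriolis balances both:
fV = (1/ρ)|∂P/∂n| + V²/R  →  V² − fR·V + fR·V_g = 0
With fR = 1.36×10⁻⁴ × 1476×10³ m = 201 m/s:
V = [fR − √((fR)² − 4 fR V_g)]/2 = [201 − √(201² − 4×201×9.28)]/2 = 9.76 m/s
Supergeostrophic (V > V_g = 9.28 m/s), as expected around a high.
Converting: 9.76 m/s × 3.6 = 35 km/h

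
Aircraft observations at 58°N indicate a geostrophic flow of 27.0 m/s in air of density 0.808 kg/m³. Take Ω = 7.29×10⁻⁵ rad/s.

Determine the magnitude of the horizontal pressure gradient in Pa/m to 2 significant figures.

Coriolis parameter at 58°N:
f = 2Ω sin φ = 2 × 7.29×10⁻⁵ × sin 58° = 1.24×10⁻⁴ s⁻¹
Geostrophic balance rearranged: |∂P/∂n| = f ρ V_g
|∂P/∂n| = 1.24×10⁻⁴ × 0.808 × 27.0 = 2.70×10⁻³ Pa/m

2.7×10⁻³ Pa/m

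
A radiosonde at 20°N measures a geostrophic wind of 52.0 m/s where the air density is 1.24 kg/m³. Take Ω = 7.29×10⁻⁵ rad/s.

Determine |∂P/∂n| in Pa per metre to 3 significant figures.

3.22×10⁻³ Pa/m

Coriolis parameter at 20°N:
f = 2Ω sin φ = 2 × 7.29×10⁻⁵ × sin 20° = 4.99×10⁻⁵ s⁻¹
Geostrophic balance rearranged: |∂P/∂n| = f ρ V_g
|∂P/∂n| = 4.99×10⁻⁵ × 1.24 × 52.0 = 3.22×10⁻³ Pa/m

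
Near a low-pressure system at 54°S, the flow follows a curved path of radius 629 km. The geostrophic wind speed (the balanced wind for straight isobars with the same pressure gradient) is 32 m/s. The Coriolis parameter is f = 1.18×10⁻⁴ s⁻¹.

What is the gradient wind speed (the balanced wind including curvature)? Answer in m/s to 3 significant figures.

24.1 m/s

Around a low, centrifugal force acts outward with Coriolis, so pressure-gradient force balances both:
(1/ρ)|∂P/∂n| = fV + V²/R  →  V² + fR·V − fR·V_g = 0
With fR = 1.18×10⁻⁴ × 629×10³ m = 74.2 m/s:
V = [−fR + √((fR)² + 4 fR V_g)]/2 = [−74.2 + √(74.2² + 4×74.2×32)]/2 = 24.1 m/s
Subgeostrophic (V < V_g = 32 m/s), as expected around a low.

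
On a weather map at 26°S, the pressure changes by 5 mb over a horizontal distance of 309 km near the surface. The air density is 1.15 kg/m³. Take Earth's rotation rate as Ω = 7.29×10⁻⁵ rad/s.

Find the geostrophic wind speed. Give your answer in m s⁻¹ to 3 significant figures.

Coriolis parameter at 26°S:
f = 2Ω sin φ = 2 × 7.29×10⁻⁵ × sin 26° = 6.39×10⁻⁵ s⁻¹
Pressure gradient: |∂P/∂n| = 500 Pa / 309000 m = 1.62×10⁻³ Pa/m
Geostrophic balance (pressure-gradient force = Coriolis force):
V_g = (1/(fρ)) |∂P/∂n| = 1.62×10⁻³ / (6.39×10⁻⁵ × 1.15) = 22.0 m/s

22.0 m s⁻¹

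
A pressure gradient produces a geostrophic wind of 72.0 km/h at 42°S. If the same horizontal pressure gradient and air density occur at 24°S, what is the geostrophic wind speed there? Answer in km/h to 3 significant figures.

With the same pressure gradient and density, V_g ∝ 1/f ∝ 1/sin φ.
V₂ = V₁ · sin φ₁ / sin φ₂ = 72.0 × sin 42° / sin 24°
V₂ = 72.0 × 0.6691/0.4067 = 118 km/h

118 km/h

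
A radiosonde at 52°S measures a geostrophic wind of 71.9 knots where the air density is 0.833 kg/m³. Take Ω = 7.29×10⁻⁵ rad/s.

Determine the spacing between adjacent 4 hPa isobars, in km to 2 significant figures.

Coriolis parameter at 52°S:
f = 2Ω sin φ = 2 × 7.29×10⁻⁵ × sin 52° = 1.15×10⁻⁴ s⁻¹
Wind speed in SI: 71.9 knots = 37.0 m/s
Geostrophic balance rearranged: |∂P/∂n| = f ρ V_g
|∂P/∂n| = 1.15×10⁻⁴ × 0.833 × 37.0 = 3.54×10⁻³ Pa/m
Isobar spacing: Δn = ΔP/|∂P/∂n| = 400 Pa / 3.54×10⁻³ Pa/m = 112995 m ≈ 110 km

110 km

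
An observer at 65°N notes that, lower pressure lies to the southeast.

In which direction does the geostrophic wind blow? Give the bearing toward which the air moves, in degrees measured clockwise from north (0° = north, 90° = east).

225°

The pressure-gradient force points toward the southeast (bearing 135°).
Geostrophic balance: in the Northern Hemisphere the Coriolis force deflects motion to the right, so the geostrophic wind blows 90° to the right of the pressure-gradient force (low pressure on the left).
Rotating 135° by 90° clockwise gives 225° — the wind blows toward the southwest.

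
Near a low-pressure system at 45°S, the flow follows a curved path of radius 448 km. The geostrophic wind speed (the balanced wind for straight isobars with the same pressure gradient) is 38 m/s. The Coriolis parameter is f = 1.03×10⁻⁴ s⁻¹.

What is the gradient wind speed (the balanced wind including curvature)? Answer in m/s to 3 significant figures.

Around a low, centrifugal force acts outward with Coriolis, so pressure-gradient force balances both:
(1/ρ)|∂P/∂n| = fV + V²/R  →  V² + fR·V − fR·V_g = 0
With fR = 1.03×10⁻⁴ × 448×10³ m = 46.1 m/s:
V = [−fR + √((fR)² + 4 fR V_g)]/2 = [−46.1 + √(46.1² + 4×46.1×38)]/2 = 24.7 m/s
Subgeostrophic (V < V_g = 38 m/s), as expected around a low.

24.7 m/s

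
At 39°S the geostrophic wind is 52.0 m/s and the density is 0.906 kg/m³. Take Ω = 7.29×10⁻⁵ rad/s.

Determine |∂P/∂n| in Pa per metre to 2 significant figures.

Coriolis parameter at 39°S:
f = 2Ω sin φ = 2 × 7.29×10⁻⁵ × sin 39° = 9.18×10⁻⁵ s⁻¹
Geostrophic balance rearranged: |∂P/∂n| = f ρ V_g
|∂P/∂n| = 9.18×10⁻⁵ × 0.906 × 52.0 = 4.32×10⁻³ Pa/m

4.3×10⁻³ Pa/m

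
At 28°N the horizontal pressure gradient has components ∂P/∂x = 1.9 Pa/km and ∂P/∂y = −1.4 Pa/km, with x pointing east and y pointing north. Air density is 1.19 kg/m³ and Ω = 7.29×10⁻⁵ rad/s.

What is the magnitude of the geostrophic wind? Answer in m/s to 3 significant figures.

Coriolis parameter at 28°N:
f = 2Ω sin φ = 2 × 7.29×10⁻⁵ × sin 28° = 6.84×10⁻⁵ s⁻¹
Component geostrophic relations (x east, y north):
u_g = −(1/(fρ)) ∂P/∂y,  v_g = (1/(fρ)) ∂P/∂x
u_g = −(−1.4×10⁻³)/(6.84×10⁻⁵ × 1.19) = 17.2 m/s;  v_g = (1.9×10⁻³)/(6.84×10⁻⁵ × 1.19) = 23.3 m/s
|V_g| = √(u_g² + v_g²) = 29.0 m/s

29.0 m/s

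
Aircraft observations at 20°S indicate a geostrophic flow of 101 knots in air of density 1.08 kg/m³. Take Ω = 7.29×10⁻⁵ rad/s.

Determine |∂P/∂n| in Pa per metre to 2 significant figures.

Coriolis parameter at 20°S:
f = 2Ω sin φ = 2 × 7.29×10⁻⁵ × sin 20° = 4.99×10⁻⁵ s⁻¹
Wind speed in SI: 101 knots = 52.0 m/s
Geostrophic balance rearranged: |∂P/∂n| = f ρ V_g
|∂P/∂n| = 4.99×10⁻⁵ × 1.08 × 52.0 = 2.80×10⁻³ Pa/m

2.8×10⁻³ Pa/m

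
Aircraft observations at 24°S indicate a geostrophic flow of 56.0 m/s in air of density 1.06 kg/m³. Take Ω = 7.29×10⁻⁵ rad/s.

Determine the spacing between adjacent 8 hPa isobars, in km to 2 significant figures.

230 km

Coriolis parameter at 24°S:
f = 2Ω sin φ = 2 × 7.29×10⁻⁵ × sin 24° = 5.93×10⁻⁵ s⁻¹
Geostrophic balance rearranged: |∂P/∂n| = f ρ V_g
|∂P/∂n| = 5.93×10⁻⁵ × 1.06 × 56.0 = 3.52×10⁻³ Pa/m
Isobar spacing: Δn = ΔP/|∂P/∂n| = 800 Pa / 3.52×10⁻³ Pa/m = 227261 m ≈ 230 km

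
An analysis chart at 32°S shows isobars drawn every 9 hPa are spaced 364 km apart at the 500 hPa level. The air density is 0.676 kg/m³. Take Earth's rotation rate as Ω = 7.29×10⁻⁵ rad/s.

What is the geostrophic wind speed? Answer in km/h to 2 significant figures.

170 km/h

Coriolis parameter at 32°S:
f = 2Ω sin φ = 2 × 7.29×10⁻⁵ × sin 32° = 7.73×10⁻⁵ s⁻¹
Pressure gradient: |∂P/∂n| = 900 Pa / 364000 m = 2.47×10⁻³ Pa/m
Geostrophic balance (pressure-gradient force = Coriolis force):
V_g = (1/(fρ)) |∂P/∂n| = 2.47×10⁻³ / (7.73×10⁻⁵ × 0.676) = 47.3 m/s
Converting: 47.3 m/s × 3.6 = 170 km/h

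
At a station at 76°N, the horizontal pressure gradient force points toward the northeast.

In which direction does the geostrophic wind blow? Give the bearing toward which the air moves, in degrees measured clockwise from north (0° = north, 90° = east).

135°

The pressure-gradient force points toward the northeast (bearing 045°).
Geostrophic balance: in the Northern Hemisphere the Coriolis force deflects motion to the right, so the geostrophic wind blows 90° to the right of the pressure-gradient force (low pressure on the left).
Rotating 045° by 90° clockwise gives 135° — the wind blows toward the southeast.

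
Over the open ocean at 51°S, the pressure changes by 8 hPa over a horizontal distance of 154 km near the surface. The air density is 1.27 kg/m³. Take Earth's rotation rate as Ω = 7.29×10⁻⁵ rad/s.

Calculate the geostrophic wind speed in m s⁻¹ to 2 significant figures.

36 m s⁻¹

Coriolis parameter at 51°S:
f = 2Ω sin φ = 2 × 7.29×10⁻⁵ × sin 51° = 1.13×10⁻⁴ s⁻¹
Pressure gradient: |∂P/∂n| = 800 Pa / 154000 m = 5.19×10⁻³ Pa/m
Geostrophic balance (pressure-gradient force = Coriolis force):
V_g = (1/(fρ)) |∂P/∂n| = 5.19×10⁻³ / (1.13×10⁻⁴ × 1.27) = 36.1 m/s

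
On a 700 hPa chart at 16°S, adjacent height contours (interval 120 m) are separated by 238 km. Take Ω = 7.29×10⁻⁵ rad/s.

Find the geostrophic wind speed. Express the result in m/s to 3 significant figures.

123 m/s

Coriolis parameter at 16°S:
f = 2Ω sin φ = 2 × 7.29×10⁻⁵ × sin 16° = 4.02×10⁻⁵ s⁻¹
Height gradient: |∂Z/∂n| = 120 m / 238000 m = 5.04×10⁻⁴
On a pressure surface, geostrophic balance gives V_g = (g/f)|∂Z/∂n|:
V_g = 9.81 × 5.04×10⁻⁴ / 4.02×10⁻⁵ = 123 m/s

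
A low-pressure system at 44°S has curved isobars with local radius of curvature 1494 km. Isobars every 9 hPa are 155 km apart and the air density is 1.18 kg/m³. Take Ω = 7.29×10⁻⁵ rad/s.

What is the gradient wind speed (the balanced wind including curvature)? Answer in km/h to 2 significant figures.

Coriolis parameter at 44°S:
f = 2Ω sin φ = 2 × 7.29×10⁻⁵ × sin 44° = 1.01×10⁻⁴ s⁻¹
Pressure gradient: |∂P/∂n| = 900 Pa / 155000 m = 5.81×10⁻³ Pa/m
Geostrophic speed: V_g = |∂P/∂n|/(fρ) = 5.81×10⁻³/(1.01×10⁻⁴ × 1.18) = 48.6 m/s
Around a low, centrifugal force acts outward with Coriolis, so pressure-gradient force balances both:
(1/ρ)|∂P/∂n| = fV + V²/R  →  V² + fR·V − fR·V_g = 0
With fR = 1.01×10⁻⁴ × 1494×10³ m = 151 m/s:
V = [−fR + √((fR)² + 4 fR V_g)]/2 = [−151 + √(151² + 4×151×48.6)]/2 = 38.7 m/s
Subgeostrophic (V < V_g = 48.6 m/s), as expected around a low.
Converting: 38.7 m/s × 3.6 = 140 km/h

140 km/h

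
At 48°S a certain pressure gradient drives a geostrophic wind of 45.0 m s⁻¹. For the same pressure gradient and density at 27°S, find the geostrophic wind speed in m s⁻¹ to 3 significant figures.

73.7 m s⁻¹

With the same pressure gradient and density, V_g ∝ 1/f ∝ 1/sin φ.
V₂ = V₁ · sin φ₁ / sin φ₂ = 45.0 × sin 48° / sin 27°
V₂ = 45.0 × 0.7431/0.4540 = 73.7 m s⁻¹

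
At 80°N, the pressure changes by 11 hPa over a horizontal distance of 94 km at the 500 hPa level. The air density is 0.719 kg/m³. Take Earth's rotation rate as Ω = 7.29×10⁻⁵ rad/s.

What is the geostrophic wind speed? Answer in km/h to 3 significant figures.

Coriolis parameter at 80°N:
f = 2Ω sin φ = 2 × 7.29×10⁻⁵ × sin 80° = 1.44×10⁻⁴ s⁻¹
Pressure gradient: |∂P/∂n| = 1100 Pa / 94000 m = 1.17×10⁻² Pa/m
Geostrophic balance (pressure-gradient force = Coriolis force):
V_g = (1/(fρ)) |∂P/∂n| = 1.17×10⁻² / (1.44×10⁻⁴ × 0.719) = 113 m/s
Converting: 113 m/s × 3.6 = 408 km/h

408 km/h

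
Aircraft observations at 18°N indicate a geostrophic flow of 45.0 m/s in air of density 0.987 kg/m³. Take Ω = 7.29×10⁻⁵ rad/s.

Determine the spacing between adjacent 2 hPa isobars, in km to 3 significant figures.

Coriolis parameter at 18°N:
f = 2Ω sin φ = 2 × 7.29×10⁻⁵ × sin 18° = 4.51×10⁻⁵ s⁻¹
Geostrophic balance rearranged: |∂P/∂n| = f ρ V_g
|∂P/∂n| = 4.51×10⁻⁵ × 0.987 × 45.0 = 2.00×10⁻³ Pa/m
Isobar spacing: Δn = ΔP/|∂P/∂n| = 200 Pa / 2.00×10⁻³ Pa/m = 99945 m ≈ 99.9 km

99.9 km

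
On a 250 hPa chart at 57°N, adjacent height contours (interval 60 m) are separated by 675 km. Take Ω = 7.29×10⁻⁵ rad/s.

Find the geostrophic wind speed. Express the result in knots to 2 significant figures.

Coriolis parameter at 57°N:
f = 2Ω sin φ = 2 × 7.29×10⁻⁵ × sin 57° = 1.22×10⁻⁴ s⁻¹
Height gradient: |∂Z/∂n| = 60 m / 675000 m = 8.89×10⁻⁵
On a pressure surface, geostrophic balance gives V_g = (g/f)|∂Z/∂n|:
V_g = 9.81 × 8.89×10⁻⁵ / 1.22×10⁻⁴ = 7.13 m/s
Converting: 7.13 m/s × 1.944 = 14 knots

14 knots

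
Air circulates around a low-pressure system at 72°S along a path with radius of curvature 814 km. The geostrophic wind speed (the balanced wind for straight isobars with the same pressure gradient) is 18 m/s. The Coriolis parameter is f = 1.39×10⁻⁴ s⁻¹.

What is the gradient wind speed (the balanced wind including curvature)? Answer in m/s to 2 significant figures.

Around a low, centrifugal force acts outward with Coriolis, so pressure-gradient force balances both:
(1/ρ)|∂P/∂n| = fV + V²/R  →  V² + fR·V − fR·V_g = 0
With fR = 1.39×10⁻⁴ × 814×10³ m = 113 m/s:
V = [−fR + √((fR)² + 4 fR V_g)]/2 = [−113 + √(113² + 4×113×18)]/2 = 15.8 m/s
Subgeostrophic (V < V_g = 18 m/s), as expected around a low.

16 m/s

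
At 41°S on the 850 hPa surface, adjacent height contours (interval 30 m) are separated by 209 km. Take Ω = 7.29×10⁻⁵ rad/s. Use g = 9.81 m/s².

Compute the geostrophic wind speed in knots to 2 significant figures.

29 knots

Coriolis parameter at 41°S:
f = 2Ω sin φ = 2 × 7.29×10⁻⁵ × sin 41° = 9.57×10⁻⁵ s⁻¹
Height gradient: |∂Z/∂n| = 30 m / 209000 m = 1.44×10⁻⁴
On a pressure surface, geostrophic balance gives V_g = (g/f)|∂Z/∂n|:
V_g = 9.81 × 1.44×10⁻⁴ / 9.57×10⁻⁵ = 14.7 m/s
Converting: 14.7 m/s × 1.944 = 29 knots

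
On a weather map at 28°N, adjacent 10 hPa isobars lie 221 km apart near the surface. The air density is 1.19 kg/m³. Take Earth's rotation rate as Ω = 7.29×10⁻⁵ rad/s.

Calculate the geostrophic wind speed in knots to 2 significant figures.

Coriolis parameter at 28°N:
f = 2Ω sin φ = 2 × 7.29×10⁻⁵ × sin 28° = 6.84×10⁻⁵ s⁻¹
Pressure gradient: |∂P/∂n| = 1000 Pa / 221000 m = 4.52×10⁻³ Pa/m
Geostrophic balance (pressure-gradient force = Coriolis force):
V_g = (1/(fρ)) |∂P/∂n| = 4.52×10⁻³ / (6.84×10⁻⁵ × 1.19) = 55.6 m/s
Converting: 55.6 m/s × 1.944 = 110 knots

110 knots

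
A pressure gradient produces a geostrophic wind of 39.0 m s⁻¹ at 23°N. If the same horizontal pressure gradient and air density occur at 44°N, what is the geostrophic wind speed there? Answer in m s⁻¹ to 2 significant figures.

22 m s⁻¹

With the same pressure gradient and density, V_g ∝ 1/f ∝ 1/sin φ.
V₂ = V₁ · sin φ₁ / sin φ₂ = 39.0 × sin 23° / sin 44°
V₂ = 39.0 × 0.3907/0.6947 = 22 m s⁻¹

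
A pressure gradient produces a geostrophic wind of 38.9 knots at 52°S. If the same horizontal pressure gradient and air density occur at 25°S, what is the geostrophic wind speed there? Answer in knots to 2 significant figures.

73 knots

With the same pressure gradient and density, V_g ∝ 1/f ∝ 1/sin φ.
V₂ = V₁ · sin φ₁ / sin φ₂ = 38.9 × sin 52° / sin 25°
V₂ = 38.9 × 0.7880/0.4226 = 73 knots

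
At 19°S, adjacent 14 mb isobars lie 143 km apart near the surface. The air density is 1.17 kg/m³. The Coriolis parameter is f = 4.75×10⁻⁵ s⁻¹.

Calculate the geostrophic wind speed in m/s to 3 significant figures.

176 m/s

Pressure gradient: |∂P/∂n| = 1400 Pa / 143000 m = 9.79×10⁻³ Pa/m
Geostrophic balance (pressure-gradient force = Coriolis force):
V_g = (1/(fρ)) |∂P/∂n| = 9.79×10⁻³ / (4.75×10⁻⁵ × 1.17) = 176 m/s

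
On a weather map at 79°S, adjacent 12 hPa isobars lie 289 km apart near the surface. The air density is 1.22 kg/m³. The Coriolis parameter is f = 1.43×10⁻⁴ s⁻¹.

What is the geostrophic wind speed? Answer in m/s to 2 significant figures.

Pressure gradient: |∂P/∂n| = 1200 Pa / 289000 m = 4.15×10⁻³ Pa/m
Geostrophic balance (pressure-gradient force = Coriolis force):
V_g = (1/(fρ)) |∂P/∂n| = 4.15×10⁻³ / (1.43×10⁻⁴ × 1.22) = 23.8 m/s

24 m/s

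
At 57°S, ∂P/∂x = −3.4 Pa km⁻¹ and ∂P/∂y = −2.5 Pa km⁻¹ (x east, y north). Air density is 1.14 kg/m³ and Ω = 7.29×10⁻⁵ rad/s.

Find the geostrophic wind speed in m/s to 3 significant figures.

30.3 m/s

Coriolis parameter at 57°S:
f = 2Ω sin φ = 2 × 7.29×10⁻⁵ × sin 57° = 1.22×10⁻⁴ s⁻¹
In the Southern Hemisphere f is negative: f = −1.22×10⁻⁴ s⁻¹.
Component geostrophic relations (x east, y north):
u_g = −(1/(fρ)) ∂P/∂y,  v_g = (1/(fρ)) ∂P/∂x
u_g = −(−2.5×10⁻³)/(−1.22×10⁻⁴ × 1.14) = −17.9 m/s;  v_g = (−3.4×10⁻³)/(−1.22×10⁻⁴ × 1.14) = 24.4 m/s
|V_g| = √(u_g² + v_g²) = 30.3 m/s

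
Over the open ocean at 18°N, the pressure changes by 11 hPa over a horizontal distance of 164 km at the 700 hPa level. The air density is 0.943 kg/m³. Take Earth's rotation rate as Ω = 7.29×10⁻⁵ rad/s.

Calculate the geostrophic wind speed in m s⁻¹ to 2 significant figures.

160 m s⁻¹

Coriolis parameter at 18°N:
f = 2Ω sin φ = 2 × 7.29×10⁻⁵ × sin 18° = 4.51×10⁻⁵ s⁻¹
Pressure gradient: |∂P/∂n| = 1100 Pa / 164000 m = 6.71×10⁻³ Pa/m
Geostrophic balance (pressure-gradient force = Coriolis force):
V_g = (1/(fρ)) |∂P/∂n| = 6.71×10⁻³ / (4.51×10⁻⁵ × 0.943) = 158 m/s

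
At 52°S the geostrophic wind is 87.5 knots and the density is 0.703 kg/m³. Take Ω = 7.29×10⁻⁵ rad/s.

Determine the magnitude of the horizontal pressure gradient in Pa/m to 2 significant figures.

3.6×10⁻³ Pa/m

Coriolis parameter at 52°S:
f = 2Ω sin φ = 2 × 7.29×10⁻⁵ × sin 52° = 1.15×10⁻⁴ s⁻¹
Wind speed in SI: 87.5 knots = 45.0 m/s
Geostrophic balance rearranged: |∂P/∂n| = f ρ V_g
|∂P/∂n| = 1.15×10⁻⁴ × 0.703 × 45.0 = 3.64×10⁻³ Pa/m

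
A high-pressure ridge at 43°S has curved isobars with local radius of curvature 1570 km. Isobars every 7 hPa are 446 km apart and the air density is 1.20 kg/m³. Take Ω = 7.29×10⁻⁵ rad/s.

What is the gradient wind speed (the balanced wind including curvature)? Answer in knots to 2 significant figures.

Coriolis parameter at 43°S:
f = 2Ω sin φ = 2 × 7.29×10⁻⁵ × sin 43° = 9.94×10⁻⁵ s⁻¹
Pressure gradient: |∂P/∂n| = 700 Pa / 446000 m = 1.57×10⁻³ Pa/m
Geostrophic speed: V_g = |∂P/∂n|/(fρ) = 1.57×10⁻³/(9.94×10⁻⁵ × 1.20) = 13.2 m/s
Around a high, pressure-gradient force acts outward with centrifugal, so Coriolis balances both:
fV = (1/ρ)|∂P/∂n| + V²/R  →  V² − fR·V + fR·V_g = 0
With fR = 9.94×10⁻⁵ × 1570×10³ m = 156 m/s:
V = [fR − √((fR)² − 4 fR V_g)]/2 = [156 − √(156² − 4×156×13.2)]/2 = 14.5 m/s
Supergeostrophic (V > V_g = 13.2 m/s), as expected around a high.
Converting: 14.5 m/s × 1.944 = 28 knots

28 knots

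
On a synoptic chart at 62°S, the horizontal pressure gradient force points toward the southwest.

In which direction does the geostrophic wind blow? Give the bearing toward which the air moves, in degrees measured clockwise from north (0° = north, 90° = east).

135°

The pressure-gradient force points toward the southwest (bearing 225°).
Geostrophic balance: in the Southern Hemisphere the Coriolis force deflects motion to the left, so the geostrophic wind blows 90° to the left of the pressure-gradient force (low pressure on the right).
Rotating 225° by 90° counterclockwise gives 135° — the wind blows toward the southeast.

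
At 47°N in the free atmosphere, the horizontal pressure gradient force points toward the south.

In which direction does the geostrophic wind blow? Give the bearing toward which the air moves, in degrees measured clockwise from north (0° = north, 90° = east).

270°

The pressure-gradient force points toward the south (bearing 180°).
Geostrophic balance: in the Northern Hemisphere the Coriolis force deflects motion to the right, so the geostrophic wind blows 90° to the right of the pressure-gradient force (low pressure on the left).
Rotating 180° by 90° clockwise gives 270° — the wind blows toward the west.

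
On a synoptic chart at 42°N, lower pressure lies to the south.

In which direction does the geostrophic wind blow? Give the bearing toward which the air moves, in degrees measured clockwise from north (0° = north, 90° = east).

270°

The pressure-gradient force points toward the south (bearing 180°).
Geostrophic balance: in the Northern Hemisphere the Coriolis force deflects motion to the right, so the geostrophic wind blows 90° to the right of the pressure-gradient force (low pressure on the left).
Rotating 180° by 90° clockwise gives 270° — the wind blows toward the west.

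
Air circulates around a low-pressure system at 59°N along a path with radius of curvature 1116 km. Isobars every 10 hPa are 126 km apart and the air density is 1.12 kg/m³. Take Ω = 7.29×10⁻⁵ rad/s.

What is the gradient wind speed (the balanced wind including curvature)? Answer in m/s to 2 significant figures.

Coriolis parameter at 59°N:
f = 2Ω sin φ = 2 × 7.29×10⁻⁵ × sin 59° = 1.25×10⁻⁴ s⁻¹
Pressure gradient: |∂P/∂n| = 1000 Pa / 126000 m = 7.94×10⁻³ Pa/m
Geostrophic speed: V_g = |∂P/∂n|/(fρ) = 7.94×10⁻³/(1.25×10⁻⁴ × 1.12) = 56.7 m/s
Around a low, centrifugal force acts outward with Coriolis, so pressure-gradient force balances both:
(1/ρ)|∂P/∂n| = fV + V²/R  →  V² + fR·V − fR·V_g = 0
With fR = 1.25×10⁻⁴ × 1116×10³ m = 139 m/s:
V = [−fR + √((fR)² + 4 fR V_g)]/2 = [−139 + √(139² + 4×139×56.7)]/2 = 43.3 m/s
Subgeostrophic (V < V_g = 56.7 m/s), as expected around a low.

43 m/s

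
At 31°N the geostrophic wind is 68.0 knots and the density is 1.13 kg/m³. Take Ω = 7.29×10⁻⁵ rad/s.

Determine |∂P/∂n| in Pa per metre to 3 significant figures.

2.97×10⁻³ Pa/m

Coriolis parameter at 31°N:
f = 2Ω sin φ = 2 × 7.29×10⁻⁵ × sin 31° = 7.51×10⁻⁵ s⁻¹
Wind speed in SI: 68.0 knots = 35.0 m/s
Geostrophic balance rearranged: |∂P/∂n| = f ρ V_g
|∂P/∂n| = 7.51×10⁻⁵ × 1.13 × 35.0 = 2.97×10⁻³ Pa/m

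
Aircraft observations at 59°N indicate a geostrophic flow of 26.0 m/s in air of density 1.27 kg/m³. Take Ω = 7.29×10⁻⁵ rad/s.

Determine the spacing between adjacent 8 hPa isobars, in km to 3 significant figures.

194 km

Coriolis parameter at 59°N:
f = 2Ω sin φ = 2 × 7.29×10⁻⁵ × sin 59° = 1.25×10⁻⁴ s⁻¹
Geostrophic balance rearranged: |∂P/∂n| = f ρ V_g
|∂P/∂n| = 1.25×10⁻⁴ × 1.27 × 26.0 = 4.13×10⁻³ Pa/m
Isobar spacing: Δn = ΔP/|∂P/∂n| = 800 Pa / 4.13×10⁻³ Pa/m = 193861 m ≈ 194 km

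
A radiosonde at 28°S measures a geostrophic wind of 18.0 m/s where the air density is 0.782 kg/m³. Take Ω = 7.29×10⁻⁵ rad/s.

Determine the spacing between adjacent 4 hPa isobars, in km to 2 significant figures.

420 km

Coriolis parameter at 28°S:
f = 2Ω sin φ = 2 × 7.29×10⁻⁵ × sin 28° = 6.84×10⁻⁵ s⁻¹
Geostrophic balance rearranged: |∂P/∂n| = f ρ V_g
|∂P/∂n| = 6.84×10⁻⁵ × 0.782 × 18.0 = 9.63×10⁻⁴ Pa/m
Isobar spacing: Δn = ΔP/|∂P/∂n| = 400 Pa / 9.63×10⁻⁴ Pa/m = 415158 m ≈ 420 km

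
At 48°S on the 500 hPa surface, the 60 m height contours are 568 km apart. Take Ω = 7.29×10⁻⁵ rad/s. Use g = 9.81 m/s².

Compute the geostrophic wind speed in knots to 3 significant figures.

18.6 knots

Coriolis parameter at 48°S:
f = 2Ω sin φ = 2 × 7.29×10⁻⁵ × sin 48° = 1.08×10⁻⁴ s⁻¹
Height gradient: |∂Z/∂n| = 60 m / 568000 m = 1.06×10⁻⁴
On a pressure surface, geostrophic balance gives V_g = (g/f)|∂Z/∂n|:
V_g = 9.81 × 1.06×10⁻⁴ / 1.08×10⁻⁴ = 9.56 m/s
Converting: 9.56 m/s × 1.944 = 18.6 knots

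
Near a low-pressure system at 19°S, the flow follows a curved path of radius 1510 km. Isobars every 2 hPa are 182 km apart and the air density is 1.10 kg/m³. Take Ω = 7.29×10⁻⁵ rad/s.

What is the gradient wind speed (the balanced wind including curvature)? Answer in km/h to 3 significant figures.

61.2 km/h

Coriolis parameter at 19°S:
f = 2Ω sin φ = 2 × 7.29×10⁻⁵ × sin 19° = 4.75×10⁻⁵ s⁻¹
Pressure gradient: |∂P/∂n| = 200 Pa / 182000 m = 1.10×10⁻³ Pa/m
Geostrophic speed: V_g = |∂P/∂n|/(fρ) = 1.10×10⁻³/(4.75×10⁻⁵ × 1.10) = 21.0 m/s
Around a low, centrifugal force acts outward with Coriolis, so pressure-gradient force balances both:
(1/ρ)|∂P/∂n| = fV + V²/R  →  V² + fR·V − fR·V_g = 0
With fR = 4.75×10⁻⁵ × 1510×10³ m = 71.7 m/s:
V = [−fR + √((fR)² + 4 fR V_g)]/2 = [−71.7 + √(71.7² + 4×71.7×21)]/2 = 17 m/s
Subgeostrophic (V < V_g = 21 m/s), as expected around a low.
Converting: 17 m/s × 3.6 = 61.2 km/h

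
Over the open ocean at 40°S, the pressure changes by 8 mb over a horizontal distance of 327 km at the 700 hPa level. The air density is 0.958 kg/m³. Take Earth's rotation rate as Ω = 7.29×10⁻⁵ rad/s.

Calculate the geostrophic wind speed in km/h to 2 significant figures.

98 km/h

Coriolis parameter at 40°S:
f = 2Ω sin φ = 2 × 7.29×10⁻⁵ × sin 40° = 9.37×10⁻⁵ s⁻¹
Pressure gradient: |∂P/∂n| = 800 Pa / 327000 m = 2.45×10⁻³ Pa/m
Geostrophic balance (pressure-gradient force = Coriolis force):
V_g = (1/(fρ)) |∂P/∂n| = 2.45×10⁻³ / (9.37×10⁻⁵ × 0.958) = 27.2 m/s
Converting: 27.2 m/s × 3.6 = 98 km/h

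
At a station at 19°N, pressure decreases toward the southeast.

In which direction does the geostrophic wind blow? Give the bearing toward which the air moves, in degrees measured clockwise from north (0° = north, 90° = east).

225°

The pressure-gradient force points toward the southeast (bearing 135°).
Geostrophic balance: in the Northern Hemisphere the Coriolis force deflects motion to the right, so the geostrophic wind blows 90° to the right of the pressure-gradient force (low pressure on the left).
Rotating 135° by 90° clockwise gives 225° — the wind blows toward the southwest.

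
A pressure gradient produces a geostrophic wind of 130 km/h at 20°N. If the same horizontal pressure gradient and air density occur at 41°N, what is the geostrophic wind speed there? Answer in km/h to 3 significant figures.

With the same pressure gradient and density, V_g ∝ 1/f ∝ 1/sin φ.
V₂ = V₁ · sin φ₁ / sin φ₂ = 130 × sin 20° / sin 41°
V₂ = 130 × 0.3420/0.6561 = 67.8 km/h

67.8 km/h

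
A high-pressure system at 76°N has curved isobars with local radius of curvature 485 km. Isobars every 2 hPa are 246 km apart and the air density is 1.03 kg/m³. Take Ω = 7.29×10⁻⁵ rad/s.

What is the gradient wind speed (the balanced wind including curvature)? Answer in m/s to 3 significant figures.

6.13 m/s

Coriolis parameter at 76°N:
f = 2Ω sin φ = 2 × 7.29×10⁻⁵ × sin 76° = 1.41×10⁻⁴ s⁻¹
Pressure gradient: |∂P/∂n| = 200 Pa / 246000 m = 8.13×10⁻⁴ Pa/m
Geostrophic speed: V_g = |∂P/∂n|/(fρ) = 8.13×10⁻⁴/(1.41×10⁻⁴ × 1.03) = 5.58 m/s
Around a high, pressure-gradient force acts outward with centrifugal, so Coriolis balances both:
fV = (1/ρ)|∂P/∂n| + V²/R  →  V² − fR·V + fR·V_g = 0
With fR = 1.41×10⁻⁴ × 485×10³ m = 68.6 m/s:
V = [fR − √((fR)² − 4 fR V_g)]/2 = [68.6 − √(68.6² − 4×68.6×5.58)]/2 = 6.13 m/s
Supergeostrophic (V > V_g = 5.58 m/s), as expected around a high.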